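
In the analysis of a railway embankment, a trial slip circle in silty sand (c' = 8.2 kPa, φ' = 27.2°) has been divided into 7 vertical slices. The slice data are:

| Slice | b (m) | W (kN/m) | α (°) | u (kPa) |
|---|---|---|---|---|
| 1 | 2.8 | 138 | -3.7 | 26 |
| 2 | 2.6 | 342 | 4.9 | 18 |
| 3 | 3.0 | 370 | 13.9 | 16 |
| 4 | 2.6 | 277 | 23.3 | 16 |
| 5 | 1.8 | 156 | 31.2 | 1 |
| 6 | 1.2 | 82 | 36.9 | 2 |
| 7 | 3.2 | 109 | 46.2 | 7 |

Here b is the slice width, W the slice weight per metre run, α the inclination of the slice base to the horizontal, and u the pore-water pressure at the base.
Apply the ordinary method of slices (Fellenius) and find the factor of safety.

Ordinary method of slices: FS = Σ[c'·Δl_i + (W_i cosα_i − u_i·Δl_i)·tanφ'] / Σ W_i sinα_i, with Δl_i = b_i / cosα_i.
Slice 1: Δl = 2.8/cos(-3.7°) = 2.806 m; N'_1 = 138·cos(-3.7°) − 26·2.806 = 64.8; c'Δl = 23.01; W sinα = -8.9
Slice 2: Δl = 2.6/cos4.9° = 2.610 m; N'_2 = 342·cos4.9° − 18·2.610 = 293.8; c'Δl = 21.40; W sinα = 29.2
Slice 3: Δl = 3.0/cos13.9° = 3.091 m; N'_3 = 370·cos13.9° − 16·3.091 = 309.7; c'Δl = 25.34; W sinα = 88.9
Slice 4: Δl = 2.6/cos23.3° = 2.831 m; N'_4 = 277·cos23.3° − 16·2.831 = 209.1; c'Δl = 23.21; W sinα = 109.6
Slice 5: Δl = 1.8/cos31.2° = 2.104 m; N'_5 = 156·cos31.2° − 1·2.104 = 131.3; c'Δl = 17.26; W sinα = 80.8
Slice 6: Δl = 1.2/cos36.9° = 1.501 m; N'_6 = 82·cos36.9° − 2·1.501 = 62.6; c'Δl = 12.30; W sinα = 49.2
Slice 7: Δl = 3.2/cos46.2° = 4.623 m; N'_7 = 109·cos46.2° − 7·4.623 = 43.1; c'Δl = 37.91; W sinα = 78.7
Σc'Δl = 160.4 kN/m; ΣN' = 1114.4 kN/m; ΣW sinα = 427.5 kN/m
Resisting = 160.4 + 1114.4·tan27.2° = 160.4 + 572.7 = 733.1 kN/m
FS = 733.1 / 427.5 = 1.715

FS = 1.72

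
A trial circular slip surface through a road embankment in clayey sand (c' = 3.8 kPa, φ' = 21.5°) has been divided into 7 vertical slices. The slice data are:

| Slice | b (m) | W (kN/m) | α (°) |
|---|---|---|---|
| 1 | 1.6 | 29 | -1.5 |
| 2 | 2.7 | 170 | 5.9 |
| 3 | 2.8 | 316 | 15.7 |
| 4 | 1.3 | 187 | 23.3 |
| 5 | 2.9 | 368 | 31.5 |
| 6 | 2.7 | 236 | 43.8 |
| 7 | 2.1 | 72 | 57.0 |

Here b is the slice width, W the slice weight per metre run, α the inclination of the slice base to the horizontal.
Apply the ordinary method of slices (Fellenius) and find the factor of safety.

Ordinary method of slices: FS = Σ[c'·Δl_i + (W_i cosα_i)·tanφ'] / Σ W_i sinα_i, with Δl_i = b_i / cosα_i.
Slice 1: Δl = 1.6/cos(-1.5°) = 1.601 m; N'_1 = 29·cos(-1.5°) = 29.0; c'Δl = 6.08; W sinα = -0.8
Slice 2: Δl = 2.7/cos5.9° = 2.714 m; N'_2 = 170·cos5.9° = 169.1; c'Δl = 10.31; W sinα = 17.5
Slice 3: Δl = 2.8/cos15.7° = 2.909 m; N'_3 = 316·cos15.7° = 304.2; c'Δl = 11.05; W sinα = 85.5
Slice 4: Δl = 1.3/cos23.3° = 1.415 m; N'_4 = 187·cos23.3° = 171.7; c'Δl = 5.38; W sinα = 74.0
Slice 5: Δl = 2.9/cos31.5° = 3.401 m; N'_5 = 368·cos31.5° = 313.8; c'Δl = 12.92; W sinα = 192.3
Slice 6: Δl = 2.7/cos43.8° = 3.741 m; N'_6 = 236·cos43.8° = 170.3; c'Δl = 14.22; W sinα = 163.3
Slice 7: Δl = 2.1/cos57.0° = 3.856 m; N'_7 = 72·cos57.0° = 39.2; c'Δl = 14.65; W sinα = 60.4
Σc'Δl = 74.6 kN/m; ΣN' = 1197.4 kN/m; ΣW sinα = 592.2 kN/m
Resisting = 74.6 + 1197.4·tan21.5° = 74.6 + 471.7 = 546.3 kN/m
FS = 546.3 / 592.2 = 0.922

FS = 0.92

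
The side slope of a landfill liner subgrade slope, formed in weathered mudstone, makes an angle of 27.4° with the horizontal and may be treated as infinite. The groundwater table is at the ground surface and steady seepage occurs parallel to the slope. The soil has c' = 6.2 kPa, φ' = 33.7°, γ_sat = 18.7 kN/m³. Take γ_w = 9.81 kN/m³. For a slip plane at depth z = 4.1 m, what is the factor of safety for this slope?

FS = 0.81

With seepage parallel to the slope and the water table at the surface, the effective normal stress on the slip plane uses the buoyant unit weight γ' = γ_sat − γ_w while the driving shear stress uses γ_sat:
FS = [c' + γ' z cos²β tanφ'] / [γ_sat z sinβ cosβ]
γ' = 18.7 − 9.81 = 8.89 kN/m³
Numerator = 6.2 + 8.89·4.1·cos²27.4°·tan33.7° = 6.2 + 8.89·4.1·0.7882·0.6669 = 25.360 kPa
Denominator = 18.7·4.1·sin27.4°·cos27.4° = 18.7·4.1·0.4602·0.8878 = 31.325 kPa
FS = 25.360 / 31.325 = 0.810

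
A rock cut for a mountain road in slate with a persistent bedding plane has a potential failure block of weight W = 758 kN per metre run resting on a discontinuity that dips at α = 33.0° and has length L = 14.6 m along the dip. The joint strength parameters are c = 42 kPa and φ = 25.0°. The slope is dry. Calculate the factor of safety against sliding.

Resolving the block weight along and normal to the plane and applying the Mohr–Coulomb strength on the joint:
N' = W cosα = 758·cos33.0° = 635.7 kN/m
Driving force T = W sinα = 758·sin33.0° = 412.8 kN/m
Resisting force R = c·L + N'·tanφ = 42·14.6 + 635.7·tan25.0° = 613.2 + 296.4 = 909.6 kN/m
FS = R / T = 909.6 / 412.8 = 2.203

FS = 2.20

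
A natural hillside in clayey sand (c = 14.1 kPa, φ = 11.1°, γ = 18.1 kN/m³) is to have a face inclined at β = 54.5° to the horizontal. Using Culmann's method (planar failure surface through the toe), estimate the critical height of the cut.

Culmann's analysis gives the critical failure plane at α_cr = (β + φ)/2 = (54.5 + 11.1)/2 = 32.8°, and the critical height
H_c = (4c/γ) · sinβ cosφ / [1 − cos(β − φ)]
    = (4·14.1/18.1) · sin54.5°·cos11.1° / [1 − cos(43.4°)]
    = 3.116 · 0.8141·0.9813 / [1 − 0.7266]
    = 3.116 · 0.7989 / 0.2734
    = 9.10 m

H_c = 9.10 m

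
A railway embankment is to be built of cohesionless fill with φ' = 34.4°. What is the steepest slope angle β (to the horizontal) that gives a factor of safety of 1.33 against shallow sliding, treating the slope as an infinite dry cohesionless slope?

For an infinite dry cohesionless slope FS = tanφ'/tanβ, so tanβ = tanφ' / FS.
tanβ = tan34.4° / 1.33 = 0.6847 / 1.33 = 0.5148
β = arctan(0.5148) = 27.24°

β = 27.2°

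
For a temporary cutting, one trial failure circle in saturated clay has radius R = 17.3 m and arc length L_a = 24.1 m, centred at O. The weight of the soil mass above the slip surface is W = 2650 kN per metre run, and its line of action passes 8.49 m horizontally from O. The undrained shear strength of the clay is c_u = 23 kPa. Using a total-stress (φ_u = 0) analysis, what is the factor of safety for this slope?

FS = 0.43

Taking moments about the centre O, the resisting moment is provided by the undrained shear strength acting along the arc:
M_R = c_u·L_a·R = 23·24.10·17.3 = 9589.4 kN·m/m
M_D = W·d = 2650·8.49 = 22498.5 kN·m/m
FS = M_R / M_D = 9589.4 / 22498.5 = 0.426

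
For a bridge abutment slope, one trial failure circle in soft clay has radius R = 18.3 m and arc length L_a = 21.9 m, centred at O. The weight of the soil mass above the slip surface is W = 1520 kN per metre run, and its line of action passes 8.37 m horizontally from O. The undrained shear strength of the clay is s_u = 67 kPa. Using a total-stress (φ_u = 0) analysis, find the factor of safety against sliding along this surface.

Taking moments about the centre O, the resisting moment is provided by the undrained shear strength acting along the arc:
M_R = s_u·L_a·R = 67·21.90·18.3 = 26851.6 kN·m/m
M_D = W·d = 1520·8.37 = 12722.4 kN·m/m
FS = M_R / M_D = 26851.6 / 12722.4 = 2.111

FS = 2.11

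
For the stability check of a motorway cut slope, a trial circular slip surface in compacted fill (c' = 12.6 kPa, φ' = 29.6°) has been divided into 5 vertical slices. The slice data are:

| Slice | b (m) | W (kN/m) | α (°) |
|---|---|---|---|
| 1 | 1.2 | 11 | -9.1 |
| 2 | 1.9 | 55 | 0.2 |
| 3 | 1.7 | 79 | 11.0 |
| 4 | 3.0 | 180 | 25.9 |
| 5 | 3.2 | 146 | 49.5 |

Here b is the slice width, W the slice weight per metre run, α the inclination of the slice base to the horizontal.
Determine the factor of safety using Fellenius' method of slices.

Ordinary method of slices: FS = Σ[c'·Δl_i + (W_i cosα_i)·tanφ'] / Σ W_i sinα_i, with Δl_i = b_i / cosα_i.
Slice 1: Δl = 1.2/cos(-9.1°) = 1.215 m; N'_1 = 11·cos(-9.1°) = 10.9; c'Δl = 15.31; W sinα = -1.7
Slice 2: Δl = 1.9/cos0.2° = 1.900 m; N'_2 = 55·cos0.2° = 55.0; c'Δl = 23.94; W sinα = 0.2
Slice 3: Δl = 1.7/cos11.0° = 1.732 m; N'_3 = 79·cos11.0° = 77.5; c'Δl = 21.82; W sinα = 15.1
Slice 4: Δl = 3.0/cos25.9° = 3.335 m; N'_4 = 180·cos25.9° = 161.9; c'Δl = 42.02; W sinα = 78.6
Slice 5: Δl = 3.2/cos49.5° = 4.927 m; N'_5 = 146·cos49.5° = 94.8; c'Δl = 62.08; W sinα = 111.0
Σc'Δl = 165.2 kN/m; ΣN' = 400.1 kN/m; ΣW sinα = 203.2 kN/m
Resisting = 165.2 + 400.1·tan29.6° = 165.2 + 227.3 = 392.5 kN/m
FS = 392.5 / 203.2 = 1.932

FS = 1.93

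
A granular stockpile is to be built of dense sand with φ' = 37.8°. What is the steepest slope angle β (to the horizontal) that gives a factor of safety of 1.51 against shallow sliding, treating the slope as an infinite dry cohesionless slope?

For an infinite dry cohesionless slope FS = tanφ'/tanβ, so tanβ = tanφ' / FS.
tanβ = tan37.8° / 1.51 = 0.7757 / 1.51 = 0.5137
β = arctan(0.5137) = 27.19°

β = 27.2°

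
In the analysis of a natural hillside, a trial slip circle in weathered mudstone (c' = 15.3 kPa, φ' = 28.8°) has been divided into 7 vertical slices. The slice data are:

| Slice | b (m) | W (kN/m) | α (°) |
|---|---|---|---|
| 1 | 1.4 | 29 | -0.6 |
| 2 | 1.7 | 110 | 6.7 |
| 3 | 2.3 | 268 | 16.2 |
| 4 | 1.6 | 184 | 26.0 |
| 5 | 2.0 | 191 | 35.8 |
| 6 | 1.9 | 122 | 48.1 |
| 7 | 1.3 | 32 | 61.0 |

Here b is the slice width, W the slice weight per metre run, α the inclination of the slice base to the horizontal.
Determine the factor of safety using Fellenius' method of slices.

FS = 1.71

Ordinary method of slices: FS = Σ[c'·Δl_i + (W_i cosα_i)·tanφ'] / Σ W_i sinα_i, with Δl_i = b_i / cosα_i.
Slice 1: Δl = 1.4/cos(-0.6°) = 1.400 m; N'_1 = 29·cos(-0.6°) = 29.0; c'Δl = 21.42; W sinα = -0.3
Slice 2: Δl = 1.7/cos6.7° = 1.712 m; N'_2 = 110·cos6.7° = 109.2; c'Δl = 26.19; W sinα = 12.8
Slice 3: Δl = 2.3/cos16.2° = 2.395 m; N'_3 = 268·cos16.2° = 257.4; c'Δl = 36.65; W sinα = 74.8
Slice 4: Δl = 1.6/cos26.0° = 1.780 m; N'_4 = 184·cos26.0° = 165.4; c'Δl = 27.24; W sinα = 80.7
Slice 5: Δl = 2.0/cos35.8° = 2.466 m; N'_5 = 191·cos35.8° = 154.9; c'Δl = 37.73; W sinα = 111.7
Slice 6: Δl = 1.9/cos48.1° = 2.845 m; N'_6 = 122·cos48.1° = 81.5; c'Δl = 43.53; W sinα = 90.8
Slice 7: Δl = 1.3/cos61.0° = 2.681 m; N'_7 = 32·cos61.0° = 15.5; c'Δl = 41.03; W sinα = 28.0
Σc'Δl = 233.8 kN/m; ΣN' = 812.9 kN/m; ΣW sinα = 398.5 kN/m
Resisting = 233.8 + 812.9·tan28.8° = 233.8 + 446.9 = 680.7 kN/m
FS = 680.7 / 398.5 = 1.708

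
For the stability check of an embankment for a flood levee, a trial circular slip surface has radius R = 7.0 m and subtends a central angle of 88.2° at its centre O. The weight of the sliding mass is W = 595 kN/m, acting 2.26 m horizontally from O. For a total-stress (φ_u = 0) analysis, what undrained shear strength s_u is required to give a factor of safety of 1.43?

FS = s_u·L_a·R / (W·d), so s_u = FS·W·d / (L_a·R).
Arc length L_a = R·θ = 7.0·(88.2°·π/180) = 7.0·1.5394 = 10.78 m
s_u = 1.43·595·2.26 / (10.78·7.0) = 1922.9 / 75.43 = 25.49 kPa

s_u = 25.5 kPa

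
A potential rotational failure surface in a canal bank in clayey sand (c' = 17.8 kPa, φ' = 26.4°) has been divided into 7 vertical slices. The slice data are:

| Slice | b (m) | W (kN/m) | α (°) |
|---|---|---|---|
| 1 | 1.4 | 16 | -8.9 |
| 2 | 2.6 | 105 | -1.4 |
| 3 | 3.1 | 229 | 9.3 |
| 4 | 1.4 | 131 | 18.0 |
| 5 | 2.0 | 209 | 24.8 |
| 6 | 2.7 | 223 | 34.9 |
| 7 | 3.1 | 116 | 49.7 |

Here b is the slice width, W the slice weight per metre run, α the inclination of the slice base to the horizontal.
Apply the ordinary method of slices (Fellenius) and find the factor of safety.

Ordinary method of slices: FS = Σ[c'·Δl_i + (W_i cosα_i)·tanφ'] / Σ W_i sinα_i, with Δl_i = b_i / cosα_i.
Slice 1: Δl = 1.4/cos(-8.9°) = 1.417 m; N'_1 = 16·cos(-8.9°) = 15.8; c'Δl = 25.22; W sinα = -2.5
Slice 2: Δl = 2.6/cos(-1.4°) = 2.601 m; N'_2 = 105·cos(-1.4°) = 105.0; c'Δl = 46.29; W sinα = -2.6
Slice 3: Δl = 3.1/cos9.3° = 3.141 m; N'_3 = 229·cos9.3° = 226.0; c'Δl = 55.91; W sinα = 37.0
Slice 4: Δl = 1.4/cos18.0° = 1.472 m; N'_4 = 131·cos18.0° = 124.6; c'Δl = 26.20; W sinα = 40.5
Slice 5: Δl = 2.0/cos24.8° = 2.203 m; N'_5 = 209·cos24.8° = 189.7; c'Δl = 39.22; W sinα = 87.7
Slice 6: Δl = 2.7/cos34.9° = 3.292 m; N'_6 = 223·cos34.9° = 182.9; c'Δl = 58.60; W sinα = 127.6
Slice 7: Δl = 3.1/cos49.7° = 4.793 m; N'_7 = 116·cos49.7° = 75.0; c'Δl = 85.31; W sinα = 88.5
Σc'Δl = 336.8 kN/m; ΣN' = 919.0 kN/m; ΣW sinα = 376.2 kN/m
Resisting = 336.8 + 919.0·tan26.4° = 336.8 + 456.2 = 793.0 kN/m
FS = 793.0 / 376.2 = 2.108

FS = 2.11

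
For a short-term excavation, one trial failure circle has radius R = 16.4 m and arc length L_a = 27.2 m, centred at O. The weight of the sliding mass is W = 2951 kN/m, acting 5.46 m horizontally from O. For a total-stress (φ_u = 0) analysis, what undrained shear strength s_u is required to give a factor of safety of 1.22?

FS = s_u·L_a·R / (W·d), so s_u = FS·W·d / (L_a·R).
s_u = 1.22·2951·5.46 / (27.20·16.4) = 19657.2 / 446.08 = 44.07 kPa

s_u = 44.1 kPa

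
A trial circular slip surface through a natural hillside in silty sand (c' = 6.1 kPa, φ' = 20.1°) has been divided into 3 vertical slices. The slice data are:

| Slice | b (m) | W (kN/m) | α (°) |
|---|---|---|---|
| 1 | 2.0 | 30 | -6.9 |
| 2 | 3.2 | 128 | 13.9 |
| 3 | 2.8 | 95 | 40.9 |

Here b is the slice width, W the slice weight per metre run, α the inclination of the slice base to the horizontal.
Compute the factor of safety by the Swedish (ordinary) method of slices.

Ordinary method of slices: FS = Σ[c'·Δl_i + (W_i cosα_i)·tanφ'] / Σ W_i sinα_i, with Δl_i = b_i / cosα_i.
Slice 1: Δl = 2.0/cos(-6.9°) = 2.015 m; N'_1 = 30·cos(-6.9°) = 29.8; c'Δl = 12.29; W sinα = -3.6
Slice 2: Δl = 3.2/cos13.9° = 3.297 m; N'_2 = 128·cos13.9° = 124.3; c'Δl = 20.11; W sinα = 30.7
Slice 3: Δl = 2.8/cos40.9° = 3.704 m; N'_3 = 95·cos40.9° = 71.8; c'Δl = 22.60; W sinα = 62.2
Σc'Δl = 55.0 kN/m; ΣN' = 225.8 kN/m; ΣW sinα = 89.3 kN/m
Resisting = 55.0 + 225.8·tan20.1° = 55.0 + 82.6 = 137.6 kN/m
FS = 137.6 / 89.3 = 1.541

FS = 1.54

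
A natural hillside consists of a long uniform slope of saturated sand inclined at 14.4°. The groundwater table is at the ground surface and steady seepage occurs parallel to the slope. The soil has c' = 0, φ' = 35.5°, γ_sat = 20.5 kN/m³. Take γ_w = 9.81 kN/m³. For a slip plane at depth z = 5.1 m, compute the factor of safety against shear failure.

FS = 1.45

With seepage parallel to the slope and the water table at the surface, the effective normal stress on the slip plane uses the buoyant unit weight γ' = γ_sat − γ_w while the driving shear stress uses γ_sat:
FS = [c' + γ' z cos²β tanφ'] / [γ_sat z sinβ cosβ]
(For c' = 0 this reduces to FS = (γ'/γ_sat)·tanφ'/tanβ.)
γ' = 20.5 − 9.81 = 10.69 kN/m³
Numerator = 0.0 + 10.69·5.1·cos²14.4°·tan35.5° = 0.0 + 10.69·5.1·0.9382·0.7133 = 36.483 kPa
Denominator = 20.5·5.1·sin14.4°·cos14.4° = 20.5·5.1·0.2487·0.9686 = 25.184 kPa
FS = 36.483 / 25.184 = 1.449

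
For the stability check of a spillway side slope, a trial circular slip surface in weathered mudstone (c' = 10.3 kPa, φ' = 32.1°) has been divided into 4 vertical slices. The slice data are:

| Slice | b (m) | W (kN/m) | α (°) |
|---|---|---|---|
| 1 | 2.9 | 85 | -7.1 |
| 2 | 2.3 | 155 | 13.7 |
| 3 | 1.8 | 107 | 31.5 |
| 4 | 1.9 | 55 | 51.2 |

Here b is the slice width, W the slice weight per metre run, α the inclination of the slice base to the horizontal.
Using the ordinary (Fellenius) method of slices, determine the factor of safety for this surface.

FS = 2.67

Ordinary method of slices: FS = Σ[c'·Δl_i + (W_i cosα_i)·tanφ'] / Σ W_i sinα_i, with Δl_i = b_i / cosα_i.
Slice 1: Δl = 2.9/cos(-7.1°) = 2.922 m; N'_1 = 85·cos(-7.1°) = 84.3; c'Δl = 30.10; W sinα = -10.5
Slice 2: Δl = 2.3/cos13.7° = 2.367 m; N'_2 = 155·cos13.7° = 150.6; c'Δl = 24.38; W sinα = 36.7
Slice 3: Δl = 1.8/cos31.5° = 2.111 m; N'_3 = 107·cos31.5° = 91.2; c'Δl = 21.74; W sinα = 55.9
Slice 4: Δl = 1.9/cos51.2° = 3.032 m; N'_4 = 55·cos51.2° = 34.5; c'Δl = 31.23; W sinα = 42.9
Σc'Δl = 107.5 kN/m; ΣN' = 360.6 kN/m; ΣW sinα = 125.0 kN/m
Resisting = 107.5 + 360.6·tan32.1° = 107.5 + 226.2 = 333.7 kN/m
FS = 333.7 / 125.0 = 2.670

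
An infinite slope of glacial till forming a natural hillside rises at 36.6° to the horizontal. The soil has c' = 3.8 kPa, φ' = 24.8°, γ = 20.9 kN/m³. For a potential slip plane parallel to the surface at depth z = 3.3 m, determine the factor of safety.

FS = 0.74

For an infinite slope with a slip plane parallel to the surface (no pore pressure): FS = [c' + γz cos²β tanφ'] / [γz sinβ cosβ].
γz = 20.9·3.3 = 68.97 kN/m²
Numerator = 3.8 + 68.97·cos²36.6°·tan24.8° = 3.8 + 68.97·0.6445·0.4621 = 24.340 kPa
Denominator = 68.97·sin36.6°·cos36.6° = 68.97·0.5962·0.8028 = 33.013 kPa
FS = 24.340 / 33.013 = 0.737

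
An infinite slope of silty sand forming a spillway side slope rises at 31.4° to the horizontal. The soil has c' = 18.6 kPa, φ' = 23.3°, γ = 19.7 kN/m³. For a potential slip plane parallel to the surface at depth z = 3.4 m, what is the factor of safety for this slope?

For an infinite slope with a slip plane parallel to the surface (no pore pressure): FS = [c' + γz cos²β tanφ'] / [γz sinβ cosβ].
γz = 19.7·3.4 = 66.98 kN/m²
Numerator = 18.6 + 66.98·cos²31.4°·tan23.3° = 18.6 + 66.98·0.7285·0.4307 = 39.616 kPa
Denominator = 66.98·sin31.4°·cos31.4° = 66.98·0.5210·0.8536 = 29.787 kPa
FS = 39.616 / 29.787 = 1.330

FS = 1.33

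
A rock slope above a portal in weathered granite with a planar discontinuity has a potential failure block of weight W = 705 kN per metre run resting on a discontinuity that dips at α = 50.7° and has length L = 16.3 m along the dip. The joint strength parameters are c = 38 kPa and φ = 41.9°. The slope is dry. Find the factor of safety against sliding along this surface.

FS = 1.87

Resolving the block weight along and normal to the plane and applying the Mohr–Coulomb strength on the joint:
N' = W cosα = 705·cos50.7° = 446.5 kN/m
Driving force T = W sinα = 705·sin50.7° = 545.6 kN/m
Resisting force R = c·L + N'·tanφ = 38·16.3 + 446.5·tan41.9° = 619.4 + 400.7 = 1020.1 kN/m
FS = R / T = 1020.1 / 545.6 = 1.870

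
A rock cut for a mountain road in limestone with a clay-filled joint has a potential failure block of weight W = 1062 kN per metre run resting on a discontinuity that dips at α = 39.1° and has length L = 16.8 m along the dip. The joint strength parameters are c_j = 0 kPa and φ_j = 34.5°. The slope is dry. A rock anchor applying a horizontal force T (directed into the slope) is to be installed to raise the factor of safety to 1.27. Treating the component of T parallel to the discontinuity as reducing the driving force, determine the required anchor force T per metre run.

T = 200 kN/m

Resolving forces along and normal to the sliding plane, with the horizontal anchor force T adding T·sinα to the effective normal force and T·cosα acting up the plane against the driving force:
FS = [c_jL + (W cosα + T sinα) tanφ_j] / [W sinα − T cosα]
Without the anchor: N' = 824.2 kN/m, driving T_d = 669.8 kN/m, resisting R = 0·16.8 + 824.2·tan34.5° = 566.4 kN/m, FS = 0.85.
Setting FS = 1.27 and solving for T:
1.27·(669.8 − T cos39.1°) = 566.4 + T sin39.1°·tan34.5°
T·(sin39.1°·tan34.5° + 1.27·cos39.1°) = 1.27·669.8 − 566.4
T·(0.6307·0.6873 + 1.27·0.7760) = 850.6 − 566.4 = 284.2
T·1.4190 = 284.2
T = 200.3 kN/m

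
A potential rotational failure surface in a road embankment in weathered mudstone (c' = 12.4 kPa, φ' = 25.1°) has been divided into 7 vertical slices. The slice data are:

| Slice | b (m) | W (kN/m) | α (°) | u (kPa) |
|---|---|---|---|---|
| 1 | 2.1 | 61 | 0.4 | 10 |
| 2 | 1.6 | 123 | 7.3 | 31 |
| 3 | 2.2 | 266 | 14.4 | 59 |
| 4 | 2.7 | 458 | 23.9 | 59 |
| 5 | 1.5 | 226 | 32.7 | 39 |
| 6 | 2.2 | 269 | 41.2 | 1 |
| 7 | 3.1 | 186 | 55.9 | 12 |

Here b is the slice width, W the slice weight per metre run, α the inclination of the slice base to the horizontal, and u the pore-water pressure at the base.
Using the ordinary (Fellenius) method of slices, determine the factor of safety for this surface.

FS = 0.87

Ordinary method of slices: FS = Σ[c'·Δl_i + (W_i cosα_i − u_i·Δl_i)·tanφ'] / Σ W_i sinα_i, with Δl_i = b_i / cosα_i.
Slice 1: Δl = 2.1/cos0.4° = 2.100 m; N'_1 = 61·cos0.4° − 10·2.100 = 40.0; c'Δl = 26.04; W sinα = 0.4
Slice 2: Δl = 1.6/cos7.3° = 1.613 m; N'_2 = 123·cos7.3° − 31·1.613 = 72.0; c'Δl = 20.00; W sinα = 15.6
Slice 3: Δl = 2.2/cos14.4° = 2.271 m; N'_3 = 266·cos14.4° − 59·2.271 = 123.6; c'Δl = 28.16; W sinα = 66.2
Slice 4: Δl = 2.7/cos23.9° = 2.953 m; N'_4 = 458·cos23.9° − 59·2.953 = 244.5; c'Δl = 36.62; W sinα = 185.6
Slice 5: Δl = 1.5/cos32.7° = 1.783 m; N'_5 = 226·cos32.7° − 39·1.783 = 120.7; c'Δl = 22.10; W sinα = 122.1
Slice 6: Δl = 2.2/cos41.2° = 2.924 m; N'_6 = 269·cos41.2° − 1·2.924 = 199.5; c'Δl = 36.26; W sinα = 177.2
Slice 7: Δl = 3.1/cos55.9° = 5.529 m; N'_7 = 186·cos55.9° − 12·5.529 = 37.9; c'Δl = 68.56; W sinα = 154.0
Σc'Δl = 237.8 kN/m; ΣN' = 838.2 kN/m; ΣW sinα = 721.1 kN/m
Resisting = 237.8 + 838.2·tan25.1° = 237.8 + 392.6 = 630.4 kN/m
FS = 630.4 / 721.1 = 0.874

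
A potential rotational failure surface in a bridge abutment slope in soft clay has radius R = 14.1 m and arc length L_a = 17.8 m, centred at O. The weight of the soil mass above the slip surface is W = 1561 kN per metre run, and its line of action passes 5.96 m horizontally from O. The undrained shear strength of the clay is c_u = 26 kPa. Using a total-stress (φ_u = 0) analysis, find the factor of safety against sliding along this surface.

Taking moments about the centre O, the resisting moment is provided by the undrained shear strength acting along the arc:
M_R = c_u·L_a·R = 26·17.80·14.1 = 6525.5 kN·m/m
M_D = W·d = 1561·5.96 = 9303.6 kN·m/m
FS = M_R / M_D = 6525.5 / 9303.6 = 0.701

FS = 0.70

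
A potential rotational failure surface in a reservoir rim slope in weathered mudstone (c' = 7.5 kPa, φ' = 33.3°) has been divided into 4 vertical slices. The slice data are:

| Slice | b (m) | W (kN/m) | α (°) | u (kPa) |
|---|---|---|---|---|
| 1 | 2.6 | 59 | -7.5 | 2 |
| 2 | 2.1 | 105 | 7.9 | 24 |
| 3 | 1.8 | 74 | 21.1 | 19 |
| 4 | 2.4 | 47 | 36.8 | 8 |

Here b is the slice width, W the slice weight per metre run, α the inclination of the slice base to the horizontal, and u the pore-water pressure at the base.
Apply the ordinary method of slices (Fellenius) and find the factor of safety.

Ordinary method of slices: FS = Σ[c'·Δl_i + (W_i cosα_i − u_i·Δl_i)·tanφ'] / Σ W_i sinα_i, with Δl_i = b_i / cosα_i.
Slice 1: Δl = 2.6/cos(-7.5°) = 2.622 m; N'_1 = 59·cos(-7.5°) − 2·2.622 = 53.3; c'Δl = 19.67; W sinα = -7.7
Slice 2: Δl = 2.1/cos7.9° = 2.120 m; N'_2 = 105·cos7.9° − 24·2.120 = 53.1; c'Δl = 15.90; W sinα = 14.4
Slice 3: Δl = 1.8/cos21.1° = 1.929 m; N'_3 = 74·cos21.1° − 19·1.929 = 32.4; c'Δl = 14.47; W sinα = 26.6
Slice 4: Δl = 2.4/cos36.8° = 2.997 m; N'_4 = 47·cos36.8° − 8·2.997 = 13.7; c'Δl = 22.48; W sinα = 28.2
Σc'Δl = 72.5 kN/m; ΣN' = 152.4 kN/m; ΣW sinα = 61.5 kN/m
Resisting = 72.5 + 152.4·tan33.3° = 72.5 + 100.1 = 172.6 kN/m
FS = 172.6 / 61.5 = 2.806

FS = 2.81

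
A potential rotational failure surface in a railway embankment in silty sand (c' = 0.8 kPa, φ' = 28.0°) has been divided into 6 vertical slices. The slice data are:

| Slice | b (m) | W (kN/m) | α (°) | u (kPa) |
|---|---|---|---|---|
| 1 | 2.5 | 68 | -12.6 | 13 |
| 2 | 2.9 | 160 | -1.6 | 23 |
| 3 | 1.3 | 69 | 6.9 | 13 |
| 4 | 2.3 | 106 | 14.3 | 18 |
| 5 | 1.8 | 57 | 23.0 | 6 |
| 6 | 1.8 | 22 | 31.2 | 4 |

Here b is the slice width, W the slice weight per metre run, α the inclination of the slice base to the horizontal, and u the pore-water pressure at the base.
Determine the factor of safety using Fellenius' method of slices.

Ordinary method of slices: FS = Σ[c'·Δl_i + (W_i cosα_i − u_i·Δl_i)·tanφ'] / Σ W_i sinα_i, with Δl_i = b_i / cosα_i.
Slice 1: Δl = 2.5/cos(-12.6°) = 2.562 m; N'_1 = 68·cos(-12.6°) − 13·2.562 = 33.1; c'Δl = 2.05; W sinα = -14.8
Slice 2: Δl = 2.9/cos(-1.6°) = 2.901 m; N'_2 = 160·cos(-1.6°) − 23·2.901 = 93.2; c'Δl = 2.32; W sinα = -4.5
Slice 3: Δl = 1.3/cos6.9° = 1.309 m; N'_3 = 69·cos6.9° − 13·1.309 = 51.5; c'Δl = 1.05; W sinα = 8.3
Slice 4: Δl = 2.3/cos14.3° = 2.374 m; N'_4 = 106·cos14.3° − 18·2.374 = 60.0; c'Δl = 1.90; W sinα = 26.2
Slice 5: Δl = 1.8/cos23.0° = 1.955 m; N'_5 = 57·cos23.0° − 6·1.955 = 40.7; c'Δl = 1.56; W sinα = 22.3
Slice 6: Δl = 1.8/cos31.2° = 2.104 m; N'_6 = 22·cos31.2° − 4·2.104 = 10.4; c'Δl = 1.68; W sinα = 11.4
Σc'Δl = 10.6 kN/m; ΣN' = 288.9 kN/m; ΣW sinα = 48.8 kN/m
Resisting = 10.6 + 288.9·tan28.0° = 10.6 + 153.6 = 164.2 kN/m
FS = 164.2 / 48.8 = 3.361

FS = 3.36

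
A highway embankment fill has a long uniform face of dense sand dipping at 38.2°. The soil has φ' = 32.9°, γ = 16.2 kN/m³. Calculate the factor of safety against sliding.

FS = 0.82

For a dry cohesionless infinite slope the factor of safety is FS = tanφ' / tanβ.
FS = tan32.9° / tan38.2° = 0.6469 / 0.7869 = 0.822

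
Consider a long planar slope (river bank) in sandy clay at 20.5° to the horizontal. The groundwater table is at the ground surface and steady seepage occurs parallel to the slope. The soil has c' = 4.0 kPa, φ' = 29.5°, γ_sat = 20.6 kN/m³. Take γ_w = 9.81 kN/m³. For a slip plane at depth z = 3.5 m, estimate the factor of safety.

With seepage parallel to the slope and the water table at the surface, the effective normal stress on the slip plane uses the buoyant unit weight γ' = γ_sat − γ_w while the driving shear stress uses γ_sat:
FS = [c' + γ' z cos²β tanφ'] / [γ_sat z sinβ cosβ]
γ' = 20.6 − 9.81 = 10.79 kN/m³
Numerator = 4.0 + 10.79·3.5·cos²20.5°·tan29.5° = 4.0 + 10.79·3.5·0.8774·0.5658 = 22.746 kPa
Denominator = 20.6·3.5·sin20.5°·cos20.5° = 20.6·3.5·0.3502·0.9367 = 23.651 kPa
FS = 22.746 / 23.651 = 0.962

FS = 0.96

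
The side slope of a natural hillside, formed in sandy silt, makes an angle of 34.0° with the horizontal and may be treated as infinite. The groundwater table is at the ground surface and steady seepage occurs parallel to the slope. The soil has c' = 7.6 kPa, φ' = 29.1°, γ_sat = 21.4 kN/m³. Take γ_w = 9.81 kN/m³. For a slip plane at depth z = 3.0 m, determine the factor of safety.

FS = 0.70

With seepage parallel to the slope and the water table at the surface, the effective normal stress on the slip plane uses the buoyant unit weight γ' = γ_sat − γ_w while the driving shear stress uses γ_sat:
FS = [c' + γ' z cos²β tanφ'] / [γ_sat z sinβ cosβ]
γ' = 21.4 − 9.81 = 11.59 kN/m³
Numerator = 7.6 + 11.59·3.0·cos²34.0°·tan29.1° = 7.6 + 11.59·3.0·0.6873·0.5566 = 20.901 kPa
Denominator = 21.4·3.0·sin34.0°·cos34.0° = 21.4·3.0·0.5592·0.8290 = 29.763 kPa
FS = 20.901 / 29.763 = 0.702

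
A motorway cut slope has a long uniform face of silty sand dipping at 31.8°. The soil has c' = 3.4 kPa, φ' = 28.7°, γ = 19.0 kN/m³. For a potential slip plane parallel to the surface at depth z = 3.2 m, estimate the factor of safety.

For an infinite slope with a slip plane parallel to the surface (no pore pressure): FS = [c' + γz cos²β tanφ'] / [γz sinβ cosβ].
γz = 19.0·3.2 = 60.80 kN/m²
Numerator = 3.4 + 60.80·cos²31.8°·tan28.7° = 3.4 + 60.80·0.7223·0.5475 = 27.444 kPa
Denominator = 60.80·sin31.8°·cos31.8° = 60.80·0.5270·0.8499 = 27.230 kPa
FS = 27.444 / 27.230 = 1.008

FS = 1.01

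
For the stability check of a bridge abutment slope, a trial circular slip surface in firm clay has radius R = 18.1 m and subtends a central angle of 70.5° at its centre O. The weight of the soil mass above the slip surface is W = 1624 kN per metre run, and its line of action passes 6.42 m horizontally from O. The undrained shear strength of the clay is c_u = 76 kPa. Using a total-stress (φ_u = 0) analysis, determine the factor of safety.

Taking moments about the centre O, the resisting moment is provided by the undrained shear strength acting along the arc:
Arc length L_a = R·θ = 18.1·(70.5°·π/180) = 18.1·1.2305 = 22.27 m
M_R = c_u·L_a·R = 76·22.27·18.1 = 30636.4 kN·m/m
M_D = W·d = 1624·6.42 = 10426.1 kN·m/m
FS = M_R / M_D = 30636.4 / 10426.1 = 2.938

FS = 2.94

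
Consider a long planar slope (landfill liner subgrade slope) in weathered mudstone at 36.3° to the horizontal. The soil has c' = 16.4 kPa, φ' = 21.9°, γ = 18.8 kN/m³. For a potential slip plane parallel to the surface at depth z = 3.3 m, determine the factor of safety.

FS = 1.10

For an infinite slope with a slip plane parallel to the surface (no pore pressure): FS = [c' + γz cos²β tanφ'] / [γz sinβ cosβ].
γz = 18.8·3.3 = 62.04 kN/m²
Numerator = 16.4 + 62.04·cos²36.3°·tan21.9° = 16.4 + 62.04·0.6495·0.4020 = 32.599 kPa
Denominator = 62.04·sin36.3°·cos36.3° = 62.04·0.5920·0.8059 = 29.601 kPa
FS = 32.599 / 29.601 = 1.101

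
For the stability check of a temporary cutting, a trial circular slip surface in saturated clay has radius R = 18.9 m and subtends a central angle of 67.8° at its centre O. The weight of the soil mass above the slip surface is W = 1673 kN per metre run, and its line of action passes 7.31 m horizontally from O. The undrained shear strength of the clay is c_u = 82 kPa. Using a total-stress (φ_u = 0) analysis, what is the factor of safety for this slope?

Taking moments about the centre O, the resisting moment is provided by the undrained shear strength acting along the arc:
Arc length L_a = R·θ = 18.9·(67.8°·π/180) = 18.9·1.1833 = 22.36 m
M_R = c_u·L_a·R = 82·22.36·18.9 = 34661.3 kN·m/m
M_D = W·d = 1673·7.31 = 12229.6 kN·m/m
FS = M_R / M_D = 34661.3 / 12229.6 = 2.834

FS = 2.83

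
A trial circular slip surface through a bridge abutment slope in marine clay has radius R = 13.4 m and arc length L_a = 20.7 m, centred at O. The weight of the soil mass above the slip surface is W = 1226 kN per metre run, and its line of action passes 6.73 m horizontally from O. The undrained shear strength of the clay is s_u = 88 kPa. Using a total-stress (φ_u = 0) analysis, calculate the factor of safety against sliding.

Taking moments about the centre O, the resisting moment is provided by the undrained shear strength acting along the arc:
M_R = s_u·L_a·R = 88·20.70·13.4 = 24409.4 kN·m/m
M_D = W·d = 1226·6.73 = 8251.0 kN·m/m
FS = M_R / M_D = 24409.4 / 8251.0 = 2.958

FS = 2.96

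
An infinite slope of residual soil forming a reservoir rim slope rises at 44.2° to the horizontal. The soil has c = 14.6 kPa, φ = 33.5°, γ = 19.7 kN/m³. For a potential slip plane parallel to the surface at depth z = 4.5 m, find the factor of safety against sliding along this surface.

For an infinite slope with a slip plane parallel to the surface (no pore pressure): FS = [c + γz cos²β tanφ] / [γz sinβ cosβ].
γz = 19.7·4.5 = 88.65 kN/m²
Numerator = 14.6 + 88.65·cos²44.2°·tan33.5° = 14.6 + 88.65·0.5140·0.6619 = 44.757 kPa
Denominator = 88.65·sin44.2°·cos44.2° = 88.65·0.6972·0.7169 = 44.308 kPa
FS = 44.757 / 44.308 = 1.010

FS = 1.01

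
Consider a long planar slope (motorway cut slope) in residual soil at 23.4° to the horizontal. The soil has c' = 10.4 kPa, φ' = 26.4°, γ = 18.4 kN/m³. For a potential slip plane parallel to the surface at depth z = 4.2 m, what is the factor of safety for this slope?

FS = 1.52

For an infinite slope with a slip plane parallel to the surface (no pore pressure): FS = [c' + γz cos²β tanφ'] / [γz sinβ cosβ].
γz = 18.4·4.2 = 77.28 kN/m²
Numerator = 10.4 + 77.28·cos²23.4°·tan26.4° = 10.4 + 77.28·0.8423·0.4964 = 42.711 kPa
Denominator = 77.28·sin23.4°·cos23.4° = 77.28·0.3971·0.9178 = 28.167 kPa
FS = 42.711 / 28.167 = 1.516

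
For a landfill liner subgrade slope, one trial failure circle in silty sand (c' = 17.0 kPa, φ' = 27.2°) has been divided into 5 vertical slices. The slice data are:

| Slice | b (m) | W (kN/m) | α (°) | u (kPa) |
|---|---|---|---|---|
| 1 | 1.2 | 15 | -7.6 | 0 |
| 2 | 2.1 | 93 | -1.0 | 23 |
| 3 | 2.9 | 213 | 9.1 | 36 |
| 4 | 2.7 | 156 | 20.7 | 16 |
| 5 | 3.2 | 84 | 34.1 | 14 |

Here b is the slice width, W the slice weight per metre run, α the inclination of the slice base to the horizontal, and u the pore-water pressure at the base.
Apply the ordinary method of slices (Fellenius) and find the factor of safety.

FS = 2.76

Ordinary method of slices: FS = Σ[c'·Δl_i + (W_i cosα_i − u_i·Δl_i)·tanφ'] / Σ W_i sinα_i, with Δl_i = b_i / cosα_i.
Slice 1: Δl = 1.2/cos(-7.6°) = 1.211 m; N'_1 = 15·cos(-7.6°) − 0·1.211 = 14.9; c'Δl = 20.58; W sinα = -2.0
Slice 2: Δl = 2.1/cos(-1.0°) = 2.100 m; N'_2 = 93·cos(-1.0°) − 23·2.100 = 44.7; c'Δl = 35.71; W sinα = -1.6
Slice 3: Δl = 2.9/cos9.1° = 2.937 m; N'_3 = 213·cos9.1° − 36·2.937 = 104.6; c'Δl = 49.93; W sinα = 33.7
Slice 4: Δl = 2.7/cos20.7° = 2.886 m; N'_4 = 156·cos20.7° − 16·2.886 = 99.7; c'Δl = 49.07; W sinα = 55.1
Slice 5: Δl = 3.2/cos34.1° = 3.864 m; N'_5 = 84·cos34.1° − 14·3.864 = 15.5; c'Δl = 65.70; W sinα = 47.1
Σc'Δl = 221.0 kN/m; ΣN' = 279.3 kN/m; ΣW sinα = 132.3 kN/m
Resisting = 221.0 + 279.3·tan27.2° = 221.0 + 143.6 = 364.5 kN/m
FS = 364.5 / 132.3 = 2.755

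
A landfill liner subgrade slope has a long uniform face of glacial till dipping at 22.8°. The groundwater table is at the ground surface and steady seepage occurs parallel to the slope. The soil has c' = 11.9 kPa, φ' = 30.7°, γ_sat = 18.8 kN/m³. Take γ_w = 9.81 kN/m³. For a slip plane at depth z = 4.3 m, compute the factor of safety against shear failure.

FS = 1.09

With seepage parallel to the slope and the water table at the surface, the effective normal stress on the slip plane uses the buoyant unit weight γ' = γ_sat − γ_w while the driving shear stress uses γ_sat:
FS = [c' + γ' z cos²β tanφ'] / [γ_sat z sinβ cosβ]
γ' = 18.8 − 9.81 = 8.99 kN/m³
Numerator = 11.9 + 8.99·4.3·cos²22.8°·tan30.7° = 11.9 + 8.99·4.3·0.8498·0.5938 = 31.406 kPa
Denominator = 18.8·4.3·sin22.8°·cos22.8° = 18.8·4.3·0.3875·0.9219 = 28.879 kPa
FS = 31.406 / 28.879 = 1.088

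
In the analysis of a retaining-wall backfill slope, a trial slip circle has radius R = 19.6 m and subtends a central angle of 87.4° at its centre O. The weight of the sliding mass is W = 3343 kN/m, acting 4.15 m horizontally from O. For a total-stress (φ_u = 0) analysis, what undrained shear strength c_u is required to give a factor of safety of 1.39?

c_u = 32.9 kPa

FS = c_u·L_a·R / (W·d), so c_u = FS·W·d / (L_a·R).
Arc length L_a = R·θ = 19.6·(87.4°·π/180) = 19.6·1.5254 = 29.90 m
c_u = 1.39·3343·4.15 / (29.90·19.6) = 19284.1 / 586.00 = 32.91 kPa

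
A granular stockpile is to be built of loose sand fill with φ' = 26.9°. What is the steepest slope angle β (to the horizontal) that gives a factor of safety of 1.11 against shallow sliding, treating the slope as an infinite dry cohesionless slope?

β = 24.6°

For an infinite dry cohesionless slope FS = tanφ'/tanβ, so tanβ = tanφ' / FS.
tanβ = tan26.9° / 1.11 = 0.5073 / 1.11 = 0.4571
β = arctan(0.4571) = 24.56°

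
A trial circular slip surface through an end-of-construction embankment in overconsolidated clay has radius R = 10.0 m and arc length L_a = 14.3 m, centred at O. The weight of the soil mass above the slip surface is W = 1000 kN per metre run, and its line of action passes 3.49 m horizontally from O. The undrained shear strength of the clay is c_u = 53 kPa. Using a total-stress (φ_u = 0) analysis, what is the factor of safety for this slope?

Taking moments about the centre O, the resisting moment is provided by the undrained shear strength acting along the arc:
M_R = c_u·L_a·R = 53·14.30·10.0 = 7579.0 kN·m/m
M_D = W·d = 1000·3.49 = 3490.0 kN·m/m
FS = M_R / M_D = 7579.0 / 3490.0 = 2.172

FS = 2.17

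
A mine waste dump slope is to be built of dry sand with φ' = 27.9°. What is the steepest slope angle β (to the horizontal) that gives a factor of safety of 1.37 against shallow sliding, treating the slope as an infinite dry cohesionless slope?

For an infinite dry cohesionless slope FS = tanφ'/tanβ, so tanβ = tanφ' / FS.
tanβ = tan27.9° / 1.37 = 0.5295 / 1.37 = 0.3865
β = arctan(0.3865) = 21.13°

β = 21.1°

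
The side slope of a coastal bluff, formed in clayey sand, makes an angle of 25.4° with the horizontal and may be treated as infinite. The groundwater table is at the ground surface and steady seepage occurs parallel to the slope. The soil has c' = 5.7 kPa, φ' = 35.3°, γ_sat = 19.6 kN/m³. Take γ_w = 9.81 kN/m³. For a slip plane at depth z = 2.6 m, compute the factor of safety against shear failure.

With seepage parallel to the slope and the water table at the surface, the effective normal stress on the slip plane uses the buoyant unit weight γ' = γ_sat − γ_w while the driving shear stress uses γ_sat:
FS = [c' + γ' z cos²β tanφ'] / [γ_sat z sinβ cosβ]
γ' = 19.6 − 9.81 = 9.79 kN/m³
Numerator = 5.7 + 9.79·2.6·cos²25.4°·tan35.3° = 5.7 + 9.79·2.6·0.8160·0.7080 = 20.407 kPa
Denominator = 19.6·2.6·sin25.4°·cos25.4° = 19.6·2.6·0.4289·0.9033 = 19.746 kPa
FS = 20.407 / 19.746 = 1.033

FS = 1.03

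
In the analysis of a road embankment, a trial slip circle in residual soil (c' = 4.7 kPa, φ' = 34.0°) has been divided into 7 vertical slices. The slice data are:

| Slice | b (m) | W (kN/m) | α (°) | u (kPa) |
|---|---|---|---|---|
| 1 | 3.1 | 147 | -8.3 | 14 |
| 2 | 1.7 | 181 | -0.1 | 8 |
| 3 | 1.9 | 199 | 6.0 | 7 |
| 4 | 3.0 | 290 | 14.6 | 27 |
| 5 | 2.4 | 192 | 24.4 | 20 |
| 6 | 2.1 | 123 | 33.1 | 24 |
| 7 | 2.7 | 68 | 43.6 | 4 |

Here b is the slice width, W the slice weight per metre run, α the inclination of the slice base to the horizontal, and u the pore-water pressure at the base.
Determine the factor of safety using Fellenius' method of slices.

FS = 2.49

Ordinary method of slices: FS = Σ[c'·Δl_i + (W_i cosα_i − u_i·Δl_i)·tanφ'] / Σ W_i sinα_i, with Δl_i = b_i / cosα_i.
Slice 1: Δl = 3.1/cos(-8.3°) = 3.133 m; N'_1 = 147·cos(-8.3°) − 14·3.133 = 101.6; c'Δl = 14.72; W sinα = -21.2
Slice 2: Δl = 1.7/cos(-0.1°) = 1.700 m; N'_2 = 181·cos(-0.1°) − 8·1.700 = 167.4; c'Δl = 7.99; W sinα = -0.3
Slice 3: Δl = 1.9/cos6.0° = 1.910 m; N'_3 = 199·cos6.0° − 7·1.910 = 184.5; c'Δl = 8.98; W sinα = 20.8
Slice 4: Δl = 3.0/cos14.6° = 3.100 m; N'_4 = 290·cos14.6° − 27·3.100 = 196.9; c'Δl = 14.57; W sinα = 73.1
Slice 5: Δl = 2.4/cos24.4° = 2.635 m; N'_5 = 192·cos24.4° − 20·2.635 = 122.1; c'Δl = 12.39; W sinα = 79.3
Slice 6: Δl = 2.1/cos33.1° = 2.507 m; N'_6 = 123·cos33.1° − 24·2.507 = 42.9; c'Δl = 11.78; W sinα = 67.2
Slice 7: Δl = 2.7/cos43.6° = 3.728 m; N'_7 = 68·cos43.6° − 4·3.728 = 34.3; c'Δl = 17.52; W sinα = 46.9
Σc'Δl = 88.0 kN/m; ΣN' = 849.8 kN/m; ΣW sinα = 265.7 kN/m
Resisting = 88.0 + 849.8·tan34.0° = 88.0 + 573.2 = 661.2 kN/m
FS = 661.2 / 265.7 = 2.488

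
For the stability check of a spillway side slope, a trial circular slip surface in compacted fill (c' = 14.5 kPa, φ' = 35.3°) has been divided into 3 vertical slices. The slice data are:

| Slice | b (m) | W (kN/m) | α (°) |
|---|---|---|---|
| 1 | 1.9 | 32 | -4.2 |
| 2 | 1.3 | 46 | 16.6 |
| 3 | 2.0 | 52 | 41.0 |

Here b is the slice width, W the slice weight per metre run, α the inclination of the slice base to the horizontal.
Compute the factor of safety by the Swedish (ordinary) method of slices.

Ordinary method of slices: FS = Σ[c'·Δl_i + (W_i cosα_i)·tanφ'] / Σ W_i sinα_i, with Δl_i = b_i / cosα_i.
Slice 1: Δl = 1.9/cos(-4.2°) = 1.905 m; N'_1 = 32·cos(-4.2°) = 31.9; c'Δl = 27.62; W sinα = -2.3
Slice 2: Δl = 1.3/cos16.6° = 1.357 m; N'_2 = 46·cos16.6° = 44.1; c'Δl = 19.67; W sinα = 13.1
Slice 3: Δl = 2.0/cos41.0° = 2.650 m; N'_3 = 52·cos41.0° = 39.2; c'Δl = 38.43; W sinα = 34.1
Σc'Δl = 85.7 kN/m; ΣN' = 115.2 kN/m; ΣW sinα = 44.9 kN/m
Resisting = 85.7 + 115.2·tan35.3° = 85.7 + 81.6 = 167.3 kN/m
FS = 167.3 / 44.9 = 3.725

FS = 3.73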